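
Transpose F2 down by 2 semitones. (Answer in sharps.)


Working:
F2: chromatic position 5 in octave 2 → absolute = 2×12 + 5 = 29
Transpose down 2: 29 - 2 = 27
27 = 2×12 + 3 → D# in octave 2
Result = D#2


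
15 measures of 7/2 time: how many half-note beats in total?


Let's work it out.
Time signature 7/2: the bottom number 2 means the half note gets one count
The top number 7 means 7 half-note beats per measure
Total = 7 × 15 measures
= 105 half-note beats


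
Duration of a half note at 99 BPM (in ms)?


One quarter-note beat = 60000 / BPM = 60000 / 99 ms
Half note = 2 × quarter note
Duration = 2 × 60000 / 99 = 120000 / 99
= 1212.1 ms


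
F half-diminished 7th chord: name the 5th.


Half-diminished 7th chord = root + minor 3rd + diminished 5th + minor 7th
Seventh chords stack in thirds, so the letter names are F-A-C-E
Root: F
Minor 3rd above F: Ab
Diminished 5th above F: Cb
Minor 7th above F: Eb
The 5th = Cb


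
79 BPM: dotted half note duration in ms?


One quarter-note beat = 60000 / BPM = 60000 / 79 ms
Dotted half note = 3 × quarter note
Duration = 3 × 60000 / 79 = 180000 / 79
= 2278.5 ms


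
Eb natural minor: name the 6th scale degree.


Let's work it out.
Natural minor scale pattern: W-H-W-W-H-W-W (2-1-2-2-1-2-2 semitones)
Starting from Eb:
  Eb + 2 semitones → F
  F + 1 semitone → Gb
  Gb + 2 semitones → Ab
  Ab + 2 semitones → Bb
  Bb + 1 semitone → Cb
  Cb + 2 semitones → Db
  Db + 2 semitones → Eb
Scale: Eb F Gb Ab Bb Cb Db
Degree 6 = Cb


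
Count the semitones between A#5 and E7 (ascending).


Let's work it out.
Absolute semitone position = octave×12 + chromatic position
A#5: 5×12 + 10 = 70
E7: 7×12 + 4 = 88
Difference = 88 - 70 = 18
= 18 semitones


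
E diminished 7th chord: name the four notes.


Diminished 7th chord = root + minor 3rd + diminished 5th + diminished 7th
Seventh chords stack in thirds, so the letter names are E-G-B-D
Root: E
Minor 3rd above E: G
Diminished 5th above E: Bb
Diminished 7th above E: Db
Chord = E G Bb Db


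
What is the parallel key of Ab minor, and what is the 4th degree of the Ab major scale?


Step by step:
Parallel keys share the same tonic but differ in mode
Ab minor → parallel is Ab major
Ab major scale: Ab Bb C Db Eb F G
= Ab major; 4th degree = Db


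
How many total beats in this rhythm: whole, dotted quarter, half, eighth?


Beat values:
  whole = 4 beats
  dotted quarter = 1.5 beats
  half = 2 beats
  eighth = 0.5 beats
Sum = 4 + 1.5 + 2 + 0.5
= 8 beats


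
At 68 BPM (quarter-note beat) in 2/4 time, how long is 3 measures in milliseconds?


Quarter-note beat duration = 60000 / 68 ms
Beats per measure (2/4) = 2
One measure = 2 × 60000 / 68 = 120000 / 68 ms
3 measures = 3 × 120000 / 68 = 360000 / 68
= 5294.1 ms


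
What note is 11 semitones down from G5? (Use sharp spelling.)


G5: chromatic position 7 in octave 5 → absolute = 5×12 + 7 = 67
Transpose down 11: 67 - 11 = 56
56 = 4×12 + 8 → G# in octave 4
Result = G#4


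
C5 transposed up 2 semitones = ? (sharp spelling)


Step by step:
C5: chromatic position 0 in octave 5 → absolute = 5×12 + 0 = 60
Transpose up 2: 60 + 2 = 62
62 = 5×12 + 2 → D in octave 5
Result = D5


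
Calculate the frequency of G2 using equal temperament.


f = 440 × 2^(n/12) where n = semitones from A4
G2: -26 semitones from A4
f = 440 × 2^(-26/12)
f = 98.00 Hz


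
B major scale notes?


Let's work it out.
Major scale pattern: W-W-H-W-W-W-H (2-2-1-2-2-2-1 semitones)
Starting from B:
  B + 2 semitones → C#
  C# + 2 semitones → D#
  D# + 1 semitone → E
  E + 2 semitones → F#
  F# + 2 semitones → G#
  G# + 2 semitones → A#
  A# + 1 semitone → B
Scale = B C# D# E F# G# A#


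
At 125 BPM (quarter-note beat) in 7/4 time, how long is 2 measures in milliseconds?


Let's work it out.
Quarter-note beat duration = 60000 / 125 ms
Beats per measure (7/4) = 7
One measure = 7 × 60000 / 125 = 420000 / 125 ms
2 measures = 2 × 420000 / 125 = 840000 / 125
= 6720.0 ms


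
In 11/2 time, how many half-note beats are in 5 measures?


Working:
Time signature 11/2: the bottom number 2 means the half note gets one count
The top number 11 means 11 half-note beats per measure
Total = 11 × 5 measures
= 55 half-note beats


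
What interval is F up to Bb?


Letter names: F → B spans 4 letter names → a 4th
Semitones: F → Bb = 5 half-steps
A 4th of 5 semitones is a perfect 4th
= perfect 4th


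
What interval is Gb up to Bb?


Letter names: G → B spans 3 letter names → a 3rd
Semitones: Gb → Bb = 4 half-steps
A 3rd of 4 semitones is a major 3rd
= major 3rd


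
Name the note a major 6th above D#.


Step by step:
A 6th spans 6 letter names, so from D we land on B
A major 6th = 9 semitones above D#
Spell B at that pitch: B#
= B#


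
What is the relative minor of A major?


Reasoning:
The relative minor shares the major's key signature and starts on its 6th degree
6th degree = a major 6th above the tonic; a major 6th above A is F#
→ relative minor of A major is F# minor
= F# minor


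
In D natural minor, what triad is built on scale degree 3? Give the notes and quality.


D natural minor scale: D E F G A Bb C
Diatonic triad on degree 3 stacks scale notes 3, 5, 7: F A C
F→A = 4 semitones; F→C = 7 semitones → major triad
= F A C (major)


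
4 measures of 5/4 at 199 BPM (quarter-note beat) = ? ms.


Solution.
Quarter-note beat duration = 60000 / 199 ms
Beats per measure (5/4) = 5
One measure = 5 × 60000 / 199 = 300000 / 199 ms
4 measures = 4 × 300000 / 199 = 1200000 / 199
= 6030.2 ms


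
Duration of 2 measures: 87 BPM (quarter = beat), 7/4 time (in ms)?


Step by step:
Quarter-note beat duration = 60000 / 87 ms
Beats per measure (7/4) = 7
One measure = 7 × 60000 / 87 = 420000 / 87 ms
2 measures = 2 × 420000 / 87 = 840000 / 87
= 9655.2 ms


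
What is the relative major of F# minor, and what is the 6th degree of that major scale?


Let's work it out.
The relative major shares the key signature and is a minor 3rd above the minor tonic
A minor 3rd above F# is A
→ relative major of F# minor is A major
A major scale: A B C# D E F# G#
= A major; 6th degree = F#


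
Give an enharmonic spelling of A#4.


Let's work it out.
Enharmonic notes sound the same pitch but are spelled with different letter names
A# and Bb name the same pitch class
= Bb4


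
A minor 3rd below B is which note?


Reasoning:
A 3rd spans 3 letter names, so from B we land on G
A minor 3rd = 3 semitones below B
Spell G at that pitch: G#
= G#


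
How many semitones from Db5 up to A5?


Working:
Absolute semitone position = octave×12 + chromatic position
Db5: 5×12 + 1 = 61
A5: 5×12 + 9 = 69
Difference = 69 - 61 = 8
= 8 semitones


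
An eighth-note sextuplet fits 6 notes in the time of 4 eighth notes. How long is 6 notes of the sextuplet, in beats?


Sextuplet: 6 notes occupy the space of 4 eighth notes
Space = 4 × 1/2 = 2 beats
Each sextuplet note = 2 / 6 = 1/3 beats
6 notes = 6 × 1/3 = 2
= 2 beats


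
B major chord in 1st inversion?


Reasoning:
Root position: B D# F#
1st inversion: move root up an octave
Bass note: D#
Notes (bottom to top) = D# F# B


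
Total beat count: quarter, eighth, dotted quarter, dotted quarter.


Beat values:
  quarter = 1 beat
  eighth = 0.5 beats
  dotted quarter = 1.5 beats
  dotted quarter = 1.5 beats
Sum = 1 + 0.5 + 1.5 + 1.5
= 4.5 beats


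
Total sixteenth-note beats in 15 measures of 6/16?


Time signature 6/16: the bottom number 16 means the sixteenth note gets one count
The top number 6 means 6 sixteenth-note beats per measure
Total = 6 × 15 measures
= 90 sixteenth-note beats


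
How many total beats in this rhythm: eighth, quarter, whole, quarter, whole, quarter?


Working:
Beat values:
  eighth = 0.5 beats
  quarter = 1 beat
  whole = 4 beats
  quarter = 1 beat
  whole = 4 beats
  quarter = 1 beat
Sum = 0.5 + 1 + 4 + 1 + 4 + 1
= 11.5 beats


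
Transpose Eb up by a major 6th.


Solution.
major 6th: 6 letter names, 9 semitones
Letter: E + 5 → C
Pitch: Eb + 9 semitones, spelled as a C → C
= C


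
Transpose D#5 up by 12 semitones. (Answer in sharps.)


D#5: chromatic position 3 in octave 5 → absolute = 5×12 + 3 = 63
Transpose up 12: 63 + 12 = 75
75 = 6×12 + 3 → D# in octave 6
Result = D#6


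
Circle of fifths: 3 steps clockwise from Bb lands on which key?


Step by step:
Each clockwise step on the circle of fifths moves up a perfect 5th
From Bb: Bb → F → C → G
= G


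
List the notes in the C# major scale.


Major scale pattern: W-W-H-W-W-W-H (2-2-1-2-2-2-1 semitones)
Starting from C#:
  C# + 2 semitones → D#
  D# + 2 semitones → E#
  E# + 1 semitone → F#
  F# + 2 semitones → G#
  G# + 2 semitones → A#
  A# + 2 semitones → B#
  B# + 1 semitone → C#
Scale = C# D# E# F# G# A# B#


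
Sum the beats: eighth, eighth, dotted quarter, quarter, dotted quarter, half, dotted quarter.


Reasoning:
Beat values:
  eighth = 0.5 beats
  eighth = 0.5 beats
  dotted quarter = 1.5 beats
  quarter = 1 beat
  dotted quarter = 1.5 beats
  half = 2 beats
  dotted quarter = 1.5 beats
Sum = 0.5 + 0.5 + 1.5 + 1 + 1.5 + 2 + 1.5
= 8.5 beats


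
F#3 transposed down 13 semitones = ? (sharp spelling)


Reasoning:
F#3: chromatic position 6 in octave 3 → absolute = 3×12 + 6 = 42
Transpose down 13: 42 - 13 = 29
29 = 2×12 + 5 → F in octave 2
Result = F2


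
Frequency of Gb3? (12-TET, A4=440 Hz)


Working:
f = 440 × 2^(n/12) where n = semitones from A4
Gb3: -15 semitones from A4
f = 440 × 2^(-15/12)
f = 185.00 Hz


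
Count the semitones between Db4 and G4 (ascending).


Working:
Absolute semitone position = octave×12 + chromatic position
Db4: 4×12 + 1 = 49
G4: 4×12 + 7 = 55
Difference = 55 - 49 = 6
= 6 semitones


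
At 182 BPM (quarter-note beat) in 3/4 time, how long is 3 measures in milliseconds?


Working:
Quarter-note beat duration = 60000 / 182 ms
Beats per measure (3/4) = 3
One measure = 3 × 60000 / 182 = 180000 / 182 ms
3 measures = 3 × 180000 / 182 = 540000 / 182
= 2967.0 ms


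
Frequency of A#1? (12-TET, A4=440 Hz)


f = 440 × 2^(n/12) where n = semitones from A4
A#1: -35 semitones from A4
f = 440 × 2^(-35/12)
f = 58.27 Hz


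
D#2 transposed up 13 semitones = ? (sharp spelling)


D#2: chromatic position 3 in octave 2 → absolute = 2×12 + 3 = 27
Transpose up 13: 27 + 13 = 40
40 = 3×12 + 4 → E in octave 3
Result = E3


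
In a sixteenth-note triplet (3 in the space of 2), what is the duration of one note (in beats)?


Triplet: 3 notes occupy the space of 2 sixteenth notes
Space = 2 × 1/4 = 1/2 beats
Each triplet note = 1/2 / 3 = 1/6 beats
= 1/6 beats


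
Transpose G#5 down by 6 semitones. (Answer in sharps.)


Step by step:
G#5: chromatic position 8 in octave 5 → absolute = 5×12 + 8 = 68
Transpose down 6: 68 - 6 = 62
62 = 5×12 + 2 → D in octave 5
Result = D5


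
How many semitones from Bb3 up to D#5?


Solution.
Absolute semitone position = octave×12 + chromatic position
Bb3: 3×12 + 10 = 46
D#5: 5×12 + 3 = 63
Difference = 63 - 46 = 17
= 17 semitones


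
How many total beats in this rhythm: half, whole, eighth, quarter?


Beat values:
  half = 2 beats
  whole = 4 beats
  eighth = 0.5 beats
  quarter = 1 beat
Sum = 2 + 4 + 0.5 + 1
= 7.5 beats


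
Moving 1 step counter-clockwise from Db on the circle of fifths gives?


Step by step:
Each counter-clockwise step moves down a perfect 5th (= up a perfect 4th)
From Db: Db → F#/Gb
= F#/Gb


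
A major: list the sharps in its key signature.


Sharp major keys follow the circle of fifths: C(0), G(1), D(2), A(3), E(4), B(5), F#(6), C#(7)
A major has 3 sharps
Order of sharps: F# C# G# D# A# E# B# → first 3: F#, C#, G#
= F#, C#, G#


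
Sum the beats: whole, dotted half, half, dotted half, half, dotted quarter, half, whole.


Beat values:
  whole = 4 beats
  dotted half = 3 beats
  half = 2 beats
  dotted half = 3 beats
  half = 2 beats
  dotted quarter = 1.5 beats
  half = 2 beats
  whole = 4 beats
Sum = 4 + 3 + 2 + 3 + 2 + 1.5 + 2 + 4
= 21.5 beats


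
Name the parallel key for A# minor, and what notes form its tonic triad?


Let's work it out.
Parallel keys share the same tonic but differ in mode
A# minor → parallel is A# major
Tonic triad of A# major = A# C## E#
= A# major; triad = A# C## E#


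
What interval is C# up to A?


Solution.
Letter names: C → A spans 6 letter names → a 6th
Semitones: C# → A = 8 half-steps
A 6th of 8 semitones is a minor 6th
= minor 6th


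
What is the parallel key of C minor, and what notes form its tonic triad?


Working:
Parallel keys share the same tonic but differ in mode
C minor → parallel is C major
Tonic triad of C major = C E G
= C major; triad = C E G


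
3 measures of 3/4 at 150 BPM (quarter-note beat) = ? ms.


Quarter-note beat duration = 60000 / 150 ms
Beats per measure (3/4) = 3
One measure = 3 × 60000 / 150 = 180000 / 150 ms
3 measures = 3 × 180000 / 150 = 540000 / 150
= 3600.0 ms


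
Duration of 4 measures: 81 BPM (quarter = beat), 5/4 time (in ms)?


Let's work it out.
Quarter-note beat duration = 60000 / 81 ms
Beats per measure (5/4) = 5
One measure = 5 × 60000 / 81 = 300000 / 81 ms
4 measures = 4 × 300000 / 81 = 1200000 / 81
= 14814.8 ms


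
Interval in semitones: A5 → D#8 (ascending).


Let's work it out.
Absolute semitone position = octave×12 + chromatic position
A5: 5×12 + 9 = 69
D#8: 8×12 + 3 = 99
Difference = 99 - 69 = 30
= 30 semitones


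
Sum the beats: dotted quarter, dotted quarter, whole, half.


Let's work it out.
Beat values:
  dotted quarter = 1.5 beats
  dotted quarter = 1.5 beats
  whole = 4 beats
  half = 2 beats
Sum = 1.5 + 1.5 + 4 + 2
= 9 beats


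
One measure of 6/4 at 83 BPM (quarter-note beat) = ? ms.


Quarter-note beat duration = 60000 / 83 ms
Beats per measure (6/4) = 6
One measure = 6 × 60000 / 83 = 360000 / 83 ms
= 4337.3 ms


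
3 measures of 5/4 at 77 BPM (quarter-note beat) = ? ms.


Working:
Quarter-note beat duration = 60000 / 77 ms
Beats per measure (5/4) = 5
One measure = 5 × 60000 / 77 = 300000 / 77 ms
3 measures = 3 × 300000 / 77 = 900000 / 77
= 11688.3 ms


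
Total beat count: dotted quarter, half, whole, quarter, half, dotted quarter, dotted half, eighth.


Beat values:
  dotted quarter = 1.5 beats
  half = 2 beats
  whole = 4 beats
  quarter = 1 beat
  half = 2 beats
  dotted quarter = 1.5 beats
  dotted half = 3 beats
  eighth = 0.5 beats
Sum = 1.5 + 2 + 4 + 1 + 2 + 1.5 + 3 + 0.5
= 15.5 beats


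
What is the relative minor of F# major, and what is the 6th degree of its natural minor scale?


The relative minor shares the major's key signature and starts on its 6th degree
6th degree = a major 6th above the tonic; a major 6th above F# is D#
→ relative minor of F# major is D# minor
D# natural minor scale: D# E# F# G# A# B C#
= D# minor; 6th degree = B


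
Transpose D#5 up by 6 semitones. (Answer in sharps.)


D#5: chromatic position 3 in octave 5 → absolute = 5×12 + 3 = 63
Transpose up 6: 63 + 6 = 69
69 = 5×12 + 9 → A in octave 5
Result = A5


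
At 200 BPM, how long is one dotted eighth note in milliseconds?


Step by step:
One quarter-note beat = 60000 / BPM = 60000 / 200 ms
Dotted eighth note = 3/4 × quarter note
Duration = 3/4 × 60000 / 200 = 45000 / 200
= 225.0 ms


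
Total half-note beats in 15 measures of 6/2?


Solution.
Time signature 6/2: the bottom number 2 means the half note gets one count
The top number 6 means 6 half-note beats per measure
Total = 6 × 15 measures
= 90 half-note beats


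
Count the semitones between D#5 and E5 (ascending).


Solution.
Absolute semitone position = octave×12 + chromatic position
D#5: 5×12 + 3 = 63
E5: 5×12 + 4 = 64
Difference = 64 - 63 = 1
= 1 semitone


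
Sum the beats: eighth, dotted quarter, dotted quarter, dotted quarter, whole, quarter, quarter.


Step by step:
Beat values:
  eighth = 0.5 beats
  dotted quarter = 1.5 beats
  dotted quarter = 1.5 beats
  dotted quarter = 1.5 beats
  whole = 4 beats
  quarter = 1 beat
  quarter = 1 beat
Sum = 0.5 + 1.5 + 1.5 + 1.5 + 4 + 1 + 1
= 11 beats


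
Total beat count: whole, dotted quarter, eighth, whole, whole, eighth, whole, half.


Working:
Beat values:
  whole = 4 beats
  dotted quarter = 1.5 beats
  eighth = 0.5 beats
  whole = 4 beats
  whole = 4 beats
  eighth = 0.5 beats
  whole = 4 beats
  half = 2 beats
Sum = 4 + 1.5 + 0.5 + 4 + 4 + 0.5 + 4 + 2
= 20.5 beats


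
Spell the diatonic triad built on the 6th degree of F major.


Working:
F major scale: F G A Bb C D E
Diatonic triad on degree 6 stacks scale notes 6, 1, 3: D F A
D→F = 3 semitones; D→A = 7 semitones → minor triad
= D F A (minor)


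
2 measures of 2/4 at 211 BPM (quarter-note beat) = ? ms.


Reasoning:
Quarter-note beat duration = 60000 / 211 ms
Beats per measure (2/4) = 2
One measure = 2 × 60000 / 211 = 120000 / 211 ms
2 measures = 2 × 120000 / 211 = 240000 / 211
= 1137.4 ms


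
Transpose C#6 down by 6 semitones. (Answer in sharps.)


Let's work it out.
C#6: chromatic position 1 in octave 6 → absolute = 6×12 + 1 = 73
Transpose down 6: 73 - 6 = 67
67 = 5×12 + 7 → G in octave 5
Result = G5


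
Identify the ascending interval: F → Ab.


Letter names: F → A spans 3 letter names → a 3rd
Semitones: F → Ab = 3 half-steps
A 3rd of 3 semitones is a minor 3rd
= minor 3rd


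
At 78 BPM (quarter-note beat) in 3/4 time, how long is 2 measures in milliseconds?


Working:
Quarter-note beat duration = 60000 / 78 ms
Beats per measure (3/4) = 3
One measure = 3 × 60000 / 78 = 180000 / 78 ms
2 measures = 2 × 180000 / 78 = 360000 / 78
= 4615.4 ms


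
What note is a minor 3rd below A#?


Let's work it out.
A 3rd spans 3 letter names, so from A we land on F
A minor 3rd = 3 semitones below A#
Spell F at that pitch: F##
= F##


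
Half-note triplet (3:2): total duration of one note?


Let's work it out.
Triplet: 3 notes occupy the space of 2 half notes
Space = 2 × 2 = 4 beats
Each triplet note = 4 / 3 = 4/3 beats
= 4/3 beats


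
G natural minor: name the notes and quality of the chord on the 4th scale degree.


Solution.
G natural minor scale: G A Bb C D Eb F
Diatonic triad on degree 4 stacks scale notes 4, 6, 1: C Eb G
C→Eb = 3 semitones; C→G = 7 semitones → minor triad
= C Eb G (minor)


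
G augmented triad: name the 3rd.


Step by step:
Augmented triad = root + major 3rd (4 semitones) + augmented 5th (8 semitones)
A triad on G stacks thirds, so the chord tones use letter names G-B-D
Root: G
Major 3rd above G: B
Augmented 5th above G: D#
The 3rd = B


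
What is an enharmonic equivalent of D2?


Enharmonic notes sound the same pitch but are spelled with different letter names
D and Ebb name the same pitch class
= Ebb2


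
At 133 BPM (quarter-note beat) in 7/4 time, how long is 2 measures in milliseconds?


Working:
Quarter-note beat duration = 60000 / 133 ms
Beats per measure (7/4) = 7
One measure = 7 × 60000 / 133 = 420000 / 133 ms
2 measures = 2 × 420000 / 133 = 840000 / 133
= 6315.8 ms


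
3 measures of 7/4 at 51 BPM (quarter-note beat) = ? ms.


Reasoning:
Quarter-note beat duration = 60000 / 51 ms
Beats per measure (7/4) = 7
One measure = 7 × 60000 / 51 = 420000 / 51 ms
3 measures = 3 × 420000 / 51 = 1260000 / 51
= 24705.9 ms


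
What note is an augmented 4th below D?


Step by step:
A 4th spans 4 letter names, so from D we land on A
An augmented 4th = 6 semitones below D
Spell A at that pitch: Ab
= Ab


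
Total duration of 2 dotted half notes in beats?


Base half note = 2 beats
Dot 1 adds half the previous value: +1
One dotted half = 2 + 1 = 3
2 of them = 2 × 3 = 6
= 6 beats


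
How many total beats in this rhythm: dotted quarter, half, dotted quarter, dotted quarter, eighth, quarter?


Beat values:
  dotted quarter = 1.5 beats
  half = 2 beats
  dotted quarter = 1.5 beats
  dotted quarter = 1.5 beats
  eighth = 0.5 beats
  quarter = 1 beat
Sum = 1.5 + 2 + 1.5 + 1.5 + 0.5 + 1
= 8 beats


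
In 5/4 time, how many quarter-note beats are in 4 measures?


Working:
Time signature 5/4: the bottom number 4 means the quarter note gets one count
The top number 5 means 5 quarter-note beats per measure
Total = 5 × 4 measures
= 20 quarter-note beats


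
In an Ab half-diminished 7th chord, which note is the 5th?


Solution.
Half-diminished 7th chord = root + minor 3rd + diminished 5th + minor 7th
Seventh chords stack in thirds, so the letter names are A-C-E-G
Root: Ab
Minor 3rd above Ab: Cb
Diminished 5th above Ab: Ebb
Minor 7th above Ab: Gb
The 5th = Ebb


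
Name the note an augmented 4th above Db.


Solution.
A 4th spans 4 letter names, so from D we land on G
An augmented 4th = 6 semitones above Db
Spell G at that pitch: G
= G


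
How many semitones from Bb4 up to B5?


Working:
Absolute semitone position = octave×12 + chromatic position
Bb4: 4×12 + 10 = 58
B5: 5×12 + 11 = 71
Difference = 71 - 58 = 13
= 13 semitones


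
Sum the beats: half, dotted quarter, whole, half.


Reasoning:
Beat values:
  half = 2 beats
  dotted quarter = 1.5 beats
  whole = 4 beats
  half = 2 beats
Sum = 2 + 1.5 + 4 + 2
= 9.5 beats


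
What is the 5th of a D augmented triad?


Solution.
Augmented triad = root + major 3rd (4 semitones) + augmented 5th (8 semitones)
A triad on D stacks thirds, so the chord tones use letter names D-F-A
Root: D
Major 3rd above D: F#
Augmented 5th above D: A#
The 5th = A#


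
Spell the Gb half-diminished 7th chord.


Half-diminished 7th chord = root + minor 3rd + diminished 5th + minor 7th
Seventh chords stack in thirds, so the letter names are G-B-D-F
Root: Gb
Minor 3rd above Gb: Bbb
Diminished 5th above Gb: Dbb
Minor 7th above Gb: Fb
Chord = Gb Bbb Dbb Fb


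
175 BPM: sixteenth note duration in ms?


Step by step:
One quarter-note beat = 60000 / BPM = 60000 / 175 ms
Sixteenth note = 1/4 × quarter note
Duration = 1/4 × 60000 / 175 = 15000 / 175
= 85.7 ms


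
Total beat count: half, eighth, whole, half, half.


Beat values:
  half = 2 beats
  eighth = 0.5 beats
  whole = 4 beats
  half = 2 beats
  half = 2 beats
Sum = 2 + 0.5 + 4 + 2 + 2
= 10.5 beats


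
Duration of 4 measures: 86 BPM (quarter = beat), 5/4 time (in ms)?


Quarter-note beat duration = 60000 / 86 ms
Beats per measure (5/4) = 5
One measure = 5 × 60000 / 86 = 300000 / 86 ms
4 measures = 4 × 300000 / 86 = 1200000 / 86
= 13953.5 ms


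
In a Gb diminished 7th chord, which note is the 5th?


Working:
Diminished 7th chord = root + minor 3rd + diminished 5th + diminished 7th
Seventh chords stack in thirds, so the letter names are G-B-D-F
Root: Gb
Minor 3rd above Gb: Bbb
Diminished 5th above Gb: Dbb
Diminished 7th above Gb: Fbb
The 5th = Dbb


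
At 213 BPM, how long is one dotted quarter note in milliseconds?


Reasoning:
One quarter-note beat = 60000 / BPM = 60000 / 213 ms
Dotted quarter note = 3/2 × quarter note
Duration = 3/2 × 60000 / 213 = 90000 / 213
= 422.5 ms


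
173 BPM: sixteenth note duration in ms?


One quarter-note beat = 60000 / BPM = 60000 / 173 ms
Sixteenth note = 1/4 × quarter note
Duration = 1/4 × 60000 / 173 = 15000 / 173
= 86.7 ms


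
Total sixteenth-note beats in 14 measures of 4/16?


Step by step:
Time signature 4/16: the bottom number 16 means the sixteenth note gets one count
The top number 4 means 4 sixteenth-note beats per measure
Total = 4 × 14 measures
= 56 sixteenth-note beats


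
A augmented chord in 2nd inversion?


Solution.
Root position: A C# E#
2nd inversion: move root and 3rd up an octave
Bass note: E#
Notes (bottom to top) = E# A C#


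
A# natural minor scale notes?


Natural minor scale pattern: W-H-W-W-H-W-W (2-1-2-2-1-2-2 semitones)
Starting from A#:
  A# + 2 semitones → B#
  B# + 1 semitone → C#
  C# + 2 semitones → D#
  D# + 2 semitones → E#
  E# + 1 semitone → F#
  F# + 2 semitones → G#
  G# + 2 semitones → A#
Scale = A# B# C# D# E# F# G#


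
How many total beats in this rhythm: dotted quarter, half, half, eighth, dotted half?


Beat values:
  dotted quarter = 1.5 beats
  half = 2 beats
  half = 2 beats
  eighth = 0.5 beats
  dotted half = 3 beats
Sum = 1.5 + 2 + 2 + 0.5 + 3
= 9 beats


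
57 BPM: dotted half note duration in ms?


Step by step:
One quarter-note beat = 60000 / BPM = 60000 / 57 ms
Dotted half note = 3 × quarter note
Duration = 3 × 60000 / 57 = 180000 / 57
= 3157.9 ms


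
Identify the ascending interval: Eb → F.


Reasoning:
Letter names: E → F spans 2 letter names → a 2nd
Semitones: Eb → F = 2 half-steps
A 2nd of 2 semitones is a major 2nd
= major 2nd


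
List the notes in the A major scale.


Let's work it out.
Major scale pattern: W-W-H-W-W-W-H (2-2-1-2-2-2-1 semitones)
Starting from A:
  A + 2 semitones → B
  B + 2 semitones → C#
  C# + 1 semitone → D
  D + 2 semitones → E
  E + 2 semitones → F#
  F# + 2 semitones → G#
  G# + 1 semitone → A
Scale = A B C# D E F# G#


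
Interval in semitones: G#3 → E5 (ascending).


Absolute semitone position = octave×12 + chromatic position
G#3: 3×12 + 8 = 44
E5: 5×12 + 4 = 64
Difference = 64 - 44 = 20
= 20 semitones


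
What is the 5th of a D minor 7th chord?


Solution.
Minor 7th chord = root + minor 3rd + perfect 5th + minor 7th
Seventh chords stack in thirds, so the letter names are D-F-A-C
Root: D
Minor 3rd above D: F
Perfect 5th above D: A
Minor 7th above D: C
The 5th = A


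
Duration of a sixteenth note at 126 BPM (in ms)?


One quarter-note beat = 60000 / BPM = 60000 / 126 ms
Sixteenth note = 1/4 × quarter note
Duration = 1/4 × 60000 / 126 = 15000 / 126
= 119.0 ms


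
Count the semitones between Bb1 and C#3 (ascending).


Let's work it out.
Absolute semitone position = octave×12 + chromatic position
Bb1: 1×12 + 10 = 22
C#3: 3×12 + 1 = 37
Difference = 37 - 22 = 15
= 15 semitones


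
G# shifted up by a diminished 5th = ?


Solution.
diminished 5th: 5 letter names, 6 semitones
Letter: G + 4 → D
Pitch: G# + 6 semitones, spelled as a D → D
= D


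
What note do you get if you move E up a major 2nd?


Step by step:
major 2nd: 2 letter names, 2 semitones
Letter: E + 1 → F
Pitch: E + 2 semitones, spelled as an F → F#
= F#


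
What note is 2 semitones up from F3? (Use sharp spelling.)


Working:
F3: chromatic position 5 in octave 3 → absolute = 3×12 + 5 = 41
Transpose up 2: 41 + 2 = 43
43 = 3×12 + 7 → G in octave 3
Result = G3


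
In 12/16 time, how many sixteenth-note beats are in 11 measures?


Let's work it out.
Time signature 12/16: the bottom number 16 means the sixteenth note gets one count
The top number 12 means 12 sixteenth-note beats per measure
Total = 12 × 11 measures
= 132 sixteenth-note beats


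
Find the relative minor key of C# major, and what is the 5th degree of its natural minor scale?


Step by step:
The relative minor shares the major's key signature and starts on its 6th degree
6th degree = a major 6th above the tonic; a major 6th above C# is A#
→ relative minor of C# major is A# minor
A# natural minor scale: A# B# C# D# E# F# G#
= A# minor; 5th degree = E#


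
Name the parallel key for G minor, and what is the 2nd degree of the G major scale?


Solution.
Parallel keys share the same tonic but differ in mode
G minor → parallel is G major
G major scale: G A B C D E F#
= G major; 2nd degree = A


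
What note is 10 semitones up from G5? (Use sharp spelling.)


Working:
G5: chromatic position 7 in octave 5 → absolute = 5×12 + 7 = 67
Transpose up 10: 67 + 10 = 77
77 = 6×12 + 5 → F in octave 6
Result = F6


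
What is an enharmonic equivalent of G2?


Solution.
Enharmonic notes sound the same pitch but are spelled with different letter names
G and F## name the same pitch class
= F##2


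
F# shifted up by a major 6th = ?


Let's work it out.
major 6th: 6 letter names, 9 semitones
Letter: F + 5 → D
Pitch: F# + 9 semitones, spelled as a D → D#
= D#


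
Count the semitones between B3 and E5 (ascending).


Absolute semitone position = octave×12 + chromatic position
B3: 3×12 + 11 = 47
E5: 5×12 + 4 = 64
Difference = 64 - 47 = 17
= 17 semitones


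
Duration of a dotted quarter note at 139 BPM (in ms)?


One quarter-note beat = 60000 / BPM = 60000 / 139 ms
Dotted quarter note = 3/2 × quarter note
Duration = 3/2 × 60000 / 139 = 90000 / 139
= 647.5 ms


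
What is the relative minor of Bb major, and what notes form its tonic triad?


Solution.
The relative minor shares the major's key signature and starts on its 6th degree
6th degree = a major 6th above the tonic; a major 6th above Bb is G
→ relative minor of Bb major is G minor
Tonic triad of G minor = root + minor 3rd + perfect 5th = G Bb D
= G minor; triad = G Bb D


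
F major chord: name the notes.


Major triad = root + major 3rd (4 semitones) + perfect 5th (7 semitones)
A triad on F stacks thirds, so the chord tones use letter names F-A-C
Root: F
Major 3rd above F: A
Perfect 5th above F: C
Chord = F A C


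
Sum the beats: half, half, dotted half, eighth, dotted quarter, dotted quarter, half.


Beat values:
  half = 2 beats
  half = 2 beats
  dotted half = 3 beats
  eighth = 0.5 beats
  dotted quarter = 1.5 beats
  dotted quarter = 1.5 beats
  half = 2 beats
Sum = 2 + 2 + 3 + 0.5 + 1.5 + 1.5 + 2
= 12.5 beats


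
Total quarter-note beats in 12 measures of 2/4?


Reasoning:
Time signature 2/4: the bottom number 4 means the quarter note gets one count
The top number 2 means 2 quarter-note beats per measure
Total = 2 × 12 measures
= 24 quarter-note beats


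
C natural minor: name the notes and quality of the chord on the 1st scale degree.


Let's work it out.
C natural minor scale: C D Eb F G Ab Bb
Diatonic triad on degree 1 stacks scale notes 1, 3, 5: C Eb G
C→Eb = 3 semitones; C→G = 7 semitones → minor triad
= C Eb G (minor)


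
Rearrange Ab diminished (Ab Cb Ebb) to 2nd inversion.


Solution.
Root position: Ab Cb Ebb
2nd inversion: move root and 3rd up an octave
Bass note: Ebb
Notes (bottom to top) = Ebb Ab Cb


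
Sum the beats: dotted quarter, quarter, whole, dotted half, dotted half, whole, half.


Beat values:
  dotted quarter = 1.5 beats
  quarter = 1 beat
  whole = 4 beats
  dotted half = 3 beats
  dotted half = 3 beats
  whole = 4 beats
  half = 2 beats
Sum = 1.5 + 1 + 4 + 3 + 3 + 4 + 2
= 18.5 beats


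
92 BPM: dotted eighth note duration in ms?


One quarter-note beat = 60000 / BPM = 60000 / 92 ms
Dotted eighth note = 3/4 × quarter note
Duration = 3/4 × 60000 / 92 = 45000 / 92
= 489.1 ms


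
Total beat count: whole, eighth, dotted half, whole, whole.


Reasoning:
Beat values:
  whole = 4 beats
  eighth = 0.5 beats
  dotted half = 3 beats
  whole = 4 beats
  whole = 4 beats
Sum = 4 + 0.5 + 3 + 4 + 4
= 15.5 beats


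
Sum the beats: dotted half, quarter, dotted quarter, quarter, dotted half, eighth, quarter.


Beat values:
  dotted half = 3 beats
  quarter = 1 beat
  dotted quarter = 1.5 beats
  quarter = 1 beat
  dotted half = 3 beats
  eighth = 0.5 beats
  quarter = 1 beat
Sum = 3 + 1 + 1.5 + 1 + 3 + 0.5 + 1
= 11 beats


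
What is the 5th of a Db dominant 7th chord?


Dominant 7th chord = root + major 3rd + perfect 5th + minor 7th
Seventh chords stack in thirds, so the letter names are D-F-A-C
Root: Db
Major 3rd above Db: F
Perfect 5th above Db: Ab
Minor 7th above Db: Cb
The 5th = Ab


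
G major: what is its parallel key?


Step by step:
Parallel keys share the same tonic but differ in mode
G major → parallel is G minor
= G minor


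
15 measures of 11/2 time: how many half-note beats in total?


Solution.
Time signature 11/2: the bottom number 2 means the half note gets one count
The top number 11 means 11 half-note beats per measure
Total = 11 × 15 measures
= 165 half-note beats


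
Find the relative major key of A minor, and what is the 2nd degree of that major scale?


The relative major shares the key signature and is a minor 3rd above the minor tonic
A minor 3rd above A is C
→ relative major of A minor is C major
C major scale: C D E F G A B
= C major; 2nd degree = D


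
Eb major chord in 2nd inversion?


Reasoning:
Root position: Eb G Bb
2nd inversion: move root and 3rd up an octave
Bass note: Bb
Notes (bottom to top) = Bb Eb G


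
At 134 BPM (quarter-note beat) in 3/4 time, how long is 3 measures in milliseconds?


Reasoning:
Quarter-note beat duration = 60000 / 134 ms
Beats per measure (3/4) = 3
One measure = 3 × 60000 / 134 = 180000 / 134 ms
3 measures = 3 × 180000 / 134 = 540000 / 134
= 4029.9 ms


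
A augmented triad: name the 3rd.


Step by step:
Augmented triad = root + major 3rd (4 semitones) + augmented 5th (8 semitones)
A triad on A stacks thirds, so the chord tones use letter names A-C-E
Root: A
Major 3rd above A: C#
Augmented 5th above A: E#
The 3rd = C#


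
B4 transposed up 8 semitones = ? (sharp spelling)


B4: chromatic position 11 in octave 4 → absolute = 4×12 + 11 = 59
Transpose up 8: 59 + 8 = 67
67 = 5×12 + 7 → G in octave 5
Result = G5


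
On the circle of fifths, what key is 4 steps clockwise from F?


Working:
Each clockwise step on the circle of fifths moves up a perfect 5th
From F: F → C → G → D → A
= A


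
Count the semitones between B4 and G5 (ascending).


Working:
Absolute semitone position = octave×12 + chromatic position
B4: 4×12 + 11 = 59
G5: 5×12 + 7 = 67
Difference = 67 - 59 = 8
= 8 semitones


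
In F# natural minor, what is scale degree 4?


Reasoning:
Natural minor scale pattern: W-H-W-W-H-W-W (2-1-2-2-1-2-2 semitones)
Starting from F#:
  F# + 2 semitones → G#
  G# + 1 semitone → A
  A + 2 semitones → B
  B + 2 semitones → C#
  C# + 1 semitone → D
  D + 2 semitones → E
  E + 2 semitones → F#
Scale: F# G# A B C# D E
Degree 4 = B


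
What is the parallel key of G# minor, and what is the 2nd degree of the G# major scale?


Step by step:
Parallel keys share the same tonic but differ in mode
G# minor → parallel is G# major
G# major scale: G# A# B# C# D# E# F##
= G# major; 2nd degree = A#


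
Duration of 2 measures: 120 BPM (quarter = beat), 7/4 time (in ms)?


Step by step:
Quarter-note beat duration = 60000 / 120 ms
Beats per measure (7/4) = 7
One measure = 7 × 60000 / 120 = 420000 / 120 ms
2 measures = 2 × 420000 / 120 = 840000 / 120
= 7000.0 ms


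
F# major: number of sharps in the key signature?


Solution.
Sharp major keys follow the circle of fifths: C(0), G(1), D(2), A(3), E(4), B(5), F#(6), C#(7)
F# major has 6 sharps
Order of sharps: F# C# G# D# A# E# B# → first 6: F#, C#, G#, D#, A#, E#
= 6 sharps


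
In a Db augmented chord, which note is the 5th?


Augmented triad = root + major 3rd (4 semitones) + augmented 5th (8 semitones)
A triad on Db stacks thirds, so the chord tones use letter names D-F-A
Root: Db
Major 3rd above Db: F
Augmented 5th above Db: A
The 5th = A


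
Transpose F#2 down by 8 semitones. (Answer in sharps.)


Working:
F#2: chromatic position 6 in octave 2 → absolute = 2×12 + 6 = 30
Transpose down 8: 30 - 8 = 22
22 = 1×12 + 10 → A# in octave 1
Result = A#1


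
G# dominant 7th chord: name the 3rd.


Step by step:
Dominant 7th chord = root + major 3rd + perfect 5th + minor 7th
Seventh chords stack in thirds, so the letter names are G-B-D-F
Root: G#
Major 3rd above G#: B#
Perfect 5th above G#: D#
Minor 7th above G#: F#
The 3rd = B#


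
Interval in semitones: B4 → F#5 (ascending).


Let's work it out.
Absolute semitone position = octave×12 + chromatic position
B4: 4×12 + 11 = 59
F#5: 5×12 + 6 = 66
Difference = 66 - 59 = 7
= 7 semitones


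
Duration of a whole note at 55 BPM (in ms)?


Solution.
One quarter-note beat = 60000 / BPM = 60000 / 55 ms
Whole note = 4 × quarter note
Duration = 4 × 60000 / 55 = 240000 / 55
= 4363.6 ms


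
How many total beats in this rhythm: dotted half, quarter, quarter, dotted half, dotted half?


Step by step:
Beat values:
  dotted half = 3 beats
  quarter = 1 beat
  quarter = 1 beat
  dotted half = 3 beats
  dotted half = 3 beats
Sum = 3 + 1 + 1 + 3 + 3
= 11 beats


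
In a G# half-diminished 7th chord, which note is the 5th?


Step by step:
Half-diminished 7th chord = root + minor 3rd + diminished 5th + minor 7th
Seventh chords stack in thirds, so the letter names are G-B-D-F
Root: G#
Minor 3rd above G#: B
Diminished 5th above G#: D
Minor 7th above G#: F#
The 5th = D


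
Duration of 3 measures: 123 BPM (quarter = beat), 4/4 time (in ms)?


Step by step:
Quarter-note beat duration = 60000 / 123 ms
Beats per measure (4/4) = 4
One measure = 4 × 60000 / 123 = 240000 / 123 ms
3 measures = 3 × 240000 / 123 = 720000 / 123
= 5853.7 ms


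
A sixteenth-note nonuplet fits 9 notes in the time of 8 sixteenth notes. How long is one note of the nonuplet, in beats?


Let's work it out.
Nonuplet: 9 notes occupy the space of 8 sixteenth notes
Space = 8 × 1/4 = 2 beats
Each nonuplet note = 2 / 9 = 2/9 beats
= 2/9 beats


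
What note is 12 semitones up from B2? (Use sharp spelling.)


B2: chromatic position 11 in octave 2 → absolute = 2×12 + 11 = 35
Transpose up 12: 35 + 12 = 47
47 = 3×12 + 11 → B in octave 3
Result = B3


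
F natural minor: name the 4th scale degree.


Natural minor scale pattern: W-H-W-W-H-W-W (2-1-2-2-1-2-2 semitones)
Starting from F:
  F + 2 semitones → G
  G + 1 semitone → Ab
  Ab + 2 semitones → Bb
  Bb + 2 semitones → C
  C + 1 semitone → Db
  Db + 2 semitones → Eb
  Eb + 2 semitones → F
Scale: F G Ab Bb C Db Eb
Degree 4 = Bb


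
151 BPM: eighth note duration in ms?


Reasoning:
One quarter-note beat = 60000 / BPM = 60000 / 151 ms
Eighth note = 1/2 × quarter note
Duration = 1/2 × 60000 / 151 = 30000 / 151
= 198.7 ms


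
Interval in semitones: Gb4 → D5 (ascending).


Let's work it out.
Absolute semitone position = octave×12 + chromatic position
Gb4: 4×12 + 6 = 54
D5: 5×12 + 2 = 62
Difference = 62 - 54 = 8
= 8 semitones


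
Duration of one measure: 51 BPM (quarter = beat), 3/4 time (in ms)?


Reasoning:
Quarter-note beat duration = 60000 / 51 ms
Beats per measure (3/4) = 3
One measure = 3 × 60000 / 51 = 180000 / 51 ms
= 3529.4 ms


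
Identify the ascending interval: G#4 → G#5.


Let's work it out.
Letter names: G → G spans 8 letter names → an octave
Semitones: G#4 → G#5 = 12 half-steps
An octave of 12 semitones is a perfect octave
= perfect octave


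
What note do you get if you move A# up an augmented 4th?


Step by step:
augmented 4th: 4 letter names, 6 semitones
Letter: A + 3 → D
Pitch: A# + 6 semitones, spelled as a D → D##
= D##


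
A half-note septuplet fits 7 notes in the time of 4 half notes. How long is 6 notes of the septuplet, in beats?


Septuplet: 7 notes occupy the space of 4 half notes
Space = 4 × 2 = 8 beats
Each septuplet note = 8 / 7 = 8/7 beats
6 notes = 6 × 8/7 = 48/7
= 48/7 beats


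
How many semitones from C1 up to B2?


Let's work it out.
Absolute semitone position = octave×12 + chromatic position
C1: 1×12 + 0 = 12
B2: 2×12 + 11 = 35
Difference = 35 - 12 = 23
= 23 semitones


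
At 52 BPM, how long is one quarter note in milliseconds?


One quarter-note beat = 60000 / BPM = 60000 / 52 ms
Duration = 60000 / 52
= 1153.8 ms


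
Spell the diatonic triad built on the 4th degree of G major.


G major scale: G A B C D E F#
Diatonic triad on degree 4 stacks scale notes 4, 6, 1: C E G
C→E = 4 semitones; C→G = 7 semitones → major triad
= C E G (major)


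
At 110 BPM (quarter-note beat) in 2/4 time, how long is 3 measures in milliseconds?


Working:
Quarter-note beat duration = 60000 / 110 ms
Beats per measure (2/4) = 2
One measure = 2 × 60000 / 110 = 120000 / 110 ms
3 measures = 3 × 120000 / 110 = 360000 / 110
= 3272.7 ms
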